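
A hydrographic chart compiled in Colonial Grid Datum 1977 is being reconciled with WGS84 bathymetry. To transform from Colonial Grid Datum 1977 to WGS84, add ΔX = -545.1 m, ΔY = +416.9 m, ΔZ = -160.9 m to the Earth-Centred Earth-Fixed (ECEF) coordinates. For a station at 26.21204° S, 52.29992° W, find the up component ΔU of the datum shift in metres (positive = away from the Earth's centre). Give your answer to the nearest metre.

ΔU = -524 m

At φ = -26.21204°, λ = -52.29992°: sin φ = -0.441694, cos φ = 0.897166, sin λ = -0.791223, cos λ = 0.611528.
ΔU = cos φ cos λ·ΔX + cos φ sin λ·ΔY + sin φ·ΔZ = (0.897166)(0.611528)(-545.1) + (0.897166)(-0.791223)(416.9) + (-0.441694)(-160.9) = -523.94 m.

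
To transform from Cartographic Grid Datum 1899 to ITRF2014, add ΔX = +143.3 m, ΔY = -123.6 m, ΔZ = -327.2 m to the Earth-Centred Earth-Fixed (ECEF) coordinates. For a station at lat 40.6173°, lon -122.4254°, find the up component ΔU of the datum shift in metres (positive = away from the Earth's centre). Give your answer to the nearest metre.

ΔU = -192 m

The local up (radial) axis is (cos φ cos λ, cos φ sin λ, sin φ), giving ΔU = -58.325 + 79.194 − 213.008 = -192.14 m.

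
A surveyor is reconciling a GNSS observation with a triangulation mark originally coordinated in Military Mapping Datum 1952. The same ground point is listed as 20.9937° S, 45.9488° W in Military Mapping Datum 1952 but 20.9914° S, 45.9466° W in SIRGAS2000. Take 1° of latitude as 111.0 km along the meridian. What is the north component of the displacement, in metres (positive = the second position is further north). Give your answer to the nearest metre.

ΔN = 255 m

Δφ = -20.9914° − -20.9937° = +0.0023°; Δλ = -45.9466° − -45.9488° = +0.0022°.
ΔN = Δφ × 111000 = 255.3 m; ΔE = Δλ × 111000 × cos(-20.9937°) = +0.0022 × 111000 × 0.933620 = 228.0 m.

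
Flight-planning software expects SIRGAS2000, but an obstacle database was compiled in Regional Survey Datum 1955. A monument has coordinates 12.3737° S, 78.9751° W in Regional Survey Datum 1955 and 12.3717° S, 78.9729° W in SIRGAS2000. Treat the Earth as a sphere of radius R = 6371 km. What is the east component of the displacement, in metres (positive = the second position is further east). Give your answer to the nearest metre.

ΔE = 239 m

Δφ = -12.3717° − -12.3737° = +0.0020°; Δλ = -78.9729° − -78.9751° = +0.0022°.
1° along a meridian = πR/180 = 111195 m.
ΔN = Δφ × 111195 = 222.4 m; ΔE = Δλ × 111195 × cos(-12.3737°) = +0.0022 × 111195 × 0.976771 = 238.9 m.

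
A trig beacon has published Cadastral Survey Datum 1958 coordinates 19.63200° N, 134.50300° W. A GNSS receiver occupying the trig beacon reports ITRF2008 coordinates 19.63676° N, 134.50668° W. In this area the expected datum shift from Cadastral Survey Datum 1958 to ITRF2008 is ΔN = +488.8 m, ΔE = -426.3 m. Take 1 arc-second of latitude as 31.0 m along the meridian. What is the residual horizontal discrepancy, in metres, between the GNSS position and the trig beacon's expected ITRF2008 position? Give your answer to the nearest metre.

58 m

Observed coordinate differences: Δφ = +0.00476°, Δλ = -0.00368°.
Converting to metres (1° lat = 111600 m, cos φ = 0.941870): observed ΔN = 531.2 m, observed ΔE = -386.8 m.
Subtracting the expected shift leaves a residual of 531.2 − (488.8) = 42.4 m north and -386.8 − (-426.3) = 39.5 m east.
Residual distance = √(42.4² + 39.5²) = 58.0 m.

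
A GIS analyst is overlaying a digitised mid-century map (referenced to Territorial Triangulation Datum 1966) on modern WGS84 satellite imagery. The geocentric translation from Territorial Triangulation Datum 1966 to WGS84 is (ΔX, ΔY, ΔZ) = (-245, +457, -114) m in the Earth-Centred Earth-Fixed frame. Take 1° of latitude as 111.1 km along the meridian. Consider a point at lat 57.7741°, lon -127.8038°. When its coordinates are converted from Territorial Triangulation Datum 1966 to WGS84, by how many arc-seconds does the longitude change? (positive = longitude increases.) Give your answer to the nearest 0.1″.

sin φ = 0.845952, cos φ = 0.533259, sin λ = -0.790114, cos λ = -0.612959.
East component: ΔE = −sin λ·ΔX + cos λ·ΔY = −(-0.790114)(-245) + (-0.612959)(457) = -473.70 m.
1° of latitude spans 111100 m; at latitude φ, 1° of longitude spans that × cos φ = 59245.0 m, so Δλ = -473.70 / 59245.0 × 3600 = -28.784″.

Δλ = -28.8″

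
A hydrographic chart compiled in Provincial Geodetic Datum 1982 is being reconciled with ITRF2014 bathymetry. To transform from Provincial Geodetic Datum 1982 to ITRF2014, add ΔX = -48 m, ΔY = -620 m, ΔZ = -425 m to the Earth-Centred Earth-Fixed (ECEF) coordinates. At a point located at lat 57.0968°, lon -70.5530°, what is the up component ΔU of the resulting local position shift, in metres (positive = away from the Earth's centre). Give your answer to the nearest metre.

The local up (radial) axis is (cos φ cos λ, cos φ sin λ, sin φ), giving ΔU = -8.681 + 317.583 − 356.826 = -47.92 m.

ΔU = -48 m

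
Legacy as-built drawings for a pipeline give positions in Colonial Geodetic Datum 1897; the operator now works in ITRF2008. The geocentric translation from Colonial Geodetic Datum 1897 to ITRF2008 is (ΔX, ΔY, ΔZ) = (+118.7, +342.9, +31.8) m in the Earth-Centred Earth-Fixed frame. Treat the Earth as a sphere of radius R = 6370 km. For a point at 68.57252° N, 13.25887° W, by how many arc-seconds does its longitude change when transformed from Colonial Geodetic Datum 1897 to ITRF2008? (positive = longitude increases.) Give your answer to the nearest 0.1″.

Δλ = 32.0″

sin φ = 0.930881, cos φ = 0.365323, sin λ = -0.229351, cos λ = 0.973344.
East component: ΔE = −sin λ·ΔX + cos λ·ΔY = −(-0.229351)(118.7) + (0.973344)(342.9) = 360.98 m.
1° of latitude spans πR/180 = 111177 m; at latitude φ, 1° of longitude spans that × cos φ = 40615.7 m, so Δλ = 360.98 / 40615.7 × 3600 = 31.996″.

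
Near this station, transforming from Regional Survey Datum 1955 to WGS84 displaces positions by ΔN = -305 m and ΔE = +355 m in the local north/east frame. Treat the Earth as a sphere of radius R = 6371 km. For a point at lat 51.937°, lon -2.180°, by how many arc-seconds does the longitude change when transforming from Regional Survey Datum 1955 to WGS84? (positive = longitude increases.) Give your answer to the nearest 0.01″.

At latitude 51.937°, cos φ = 0.616528.
One radian of longitude at latitude φ spans R cos φ, so Δλ = ΔE / (R cos φ) = 355.0 / (6371000 × 0.616528) = 9.0379e-05 rad = 18.642″.

Δλ = 18.64″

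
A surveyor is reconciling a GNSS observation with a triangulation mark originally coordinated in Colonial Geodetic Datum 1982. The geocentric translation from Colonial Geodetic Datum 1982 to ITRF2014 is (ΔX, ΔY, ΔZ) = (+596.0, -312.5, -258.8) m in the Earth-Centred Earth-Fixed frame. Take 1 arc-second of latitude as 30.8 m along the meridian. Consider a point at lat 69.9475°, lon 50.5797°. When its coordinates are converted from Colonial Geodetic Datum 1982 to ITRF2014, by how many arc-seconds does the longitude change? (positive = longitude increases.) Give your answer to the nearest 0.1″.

Δλ = -62.4″

sin φ = 0.939379, cos φ = 0.342881, sin λ = 0.772509, cos λ = 0.635004.
East component: ΔE = −sin λ·ΔX + cos λ·ΔY = −(0.772509)(596.0) + (0.635004)(-312.5) = -658.85 m.
1° of latitude spans 3600 × 30.80 = 110880 m; at latitude φ, 1° of longitude spans that × cos φ = 38018.6 m, so Δλ = -658.85 / 38018.6 × 3600 = -62.387″.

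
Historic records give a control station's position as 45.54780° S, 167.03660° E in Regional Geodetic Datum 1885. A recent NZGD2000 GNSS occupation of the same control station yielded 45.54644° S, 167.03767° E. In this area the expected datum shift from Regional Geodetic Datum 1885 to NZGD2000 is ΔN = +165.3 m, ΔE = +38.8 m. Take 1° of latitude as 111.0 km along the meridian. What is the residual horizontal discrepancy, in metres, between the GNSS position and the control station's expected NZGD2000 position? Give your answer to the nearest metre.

Observed coordinate differences: Δφ = +0.00136°, Δλ = +0.00107°.
Converting to metres (1° lat = 111000 m, cos φ = 0.700314): observed ΔN = 151.0 m, observed ΔE = 83.2 m.
Subtracting the expected shift leaves a residual of 151.0 − (165.3) = -14.3 m north and 83.2 − (38.8) = 44.4 m east.
Residual distance = √((-14.3)² + 44.4²) = 46.6 m.

47 m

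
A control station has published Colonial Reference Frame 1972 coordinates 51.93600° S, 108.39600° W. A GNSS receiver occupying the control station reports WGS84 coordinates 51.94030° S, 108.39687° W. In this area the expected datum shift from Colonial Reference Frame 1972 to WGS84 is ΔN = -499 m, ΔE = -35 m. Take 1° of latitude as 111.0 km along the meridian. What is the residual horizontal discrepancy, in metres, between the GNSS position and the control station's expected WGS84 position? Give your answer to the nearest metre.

Observed coordinate differences: Δφ = -0.00430°, Δλ = -0.00087°.
Converting to metres (1° lat = 111000 m, cos φ = 0.616541): observed ΔN = -477.3 m, observed ΔE = -59.5 m.
Subtracting the expected shift leaves a residual of -477.3 − (-499) = 21.7 m north and -59.5 − (-35) = -24.5 m east.
Residual distance = √(21.7² + (-24.5)²) = 32.8 m.

33 m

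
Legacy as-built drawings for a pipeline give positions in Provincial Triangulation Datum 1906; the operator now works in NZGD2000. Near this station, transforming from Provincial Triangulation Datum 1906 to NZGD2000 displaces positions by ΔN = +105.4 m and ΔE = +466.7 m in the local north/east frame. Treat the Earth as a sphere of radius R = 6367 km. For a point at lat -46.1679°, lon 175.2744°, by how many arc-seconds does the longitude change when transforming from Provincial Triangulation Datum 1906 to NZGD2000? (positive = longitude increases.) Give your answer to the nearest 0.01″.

Δλ = 21.83″

At latitude -46.1679°, cos φ = 0.692547.
One radian of longitude at latitude φ spans R cos φ, so Δλ = ΔE / (R cos φ) = 466.7 / (6367000 × 0.692547) = 1.0584e-04 rad = 21.831″.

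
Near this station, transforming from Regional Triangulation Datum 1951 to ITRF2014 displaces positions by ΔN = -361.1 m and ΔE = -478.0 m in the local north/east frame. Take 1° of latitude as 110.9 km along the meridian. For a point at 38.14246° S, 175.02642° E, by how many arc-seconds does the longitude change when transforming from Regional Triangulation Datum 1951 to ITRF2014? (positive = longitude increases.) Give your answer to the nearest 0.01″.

At latitude -38.14246°, cos φ = 0.786478.
1° of longitude at this latitude = 110.9 × cos φ = 87.22 km, so Δλ = -478.0 / 87220.4 = -0.0054804° = -19.729″.

Δλ = -19.73″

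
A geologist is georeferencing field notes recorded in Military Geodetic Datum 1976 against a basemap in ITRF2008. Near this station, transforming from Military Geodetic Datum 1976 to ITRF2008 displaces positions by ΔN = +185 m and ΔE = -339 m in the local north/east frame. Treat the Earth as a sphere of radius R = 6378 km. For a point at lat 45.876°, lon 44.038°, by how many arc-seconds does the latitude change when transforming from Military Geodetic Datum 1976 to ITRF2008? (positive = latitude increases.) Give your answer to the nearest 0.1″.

Δφ = 6.0″

On a sphere of radius R, 1 rad of latitude = R, so Δφ = ΔN / R = 185.0 / 6378000 = 2.9006e-05 rad = 5.983″.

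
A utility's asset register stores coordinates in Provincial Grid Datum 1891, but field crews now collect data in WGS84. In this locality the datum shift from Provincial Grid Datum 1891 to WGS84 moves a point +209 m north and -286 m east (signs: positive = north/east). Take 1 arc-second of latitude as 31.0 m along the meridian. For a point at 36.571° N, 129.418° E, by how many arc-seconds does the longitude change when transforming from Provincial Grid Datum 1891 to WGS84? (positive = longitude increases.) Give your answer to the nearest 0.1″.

At latitude 36.571°, cos φ = 0.803119.
1″ of longitude at this latitude = 31.00 × cos φ = 24.8967 m, so Δλ = -286.0 / 24.8967 = -11.487″.

Δλ = -11.5″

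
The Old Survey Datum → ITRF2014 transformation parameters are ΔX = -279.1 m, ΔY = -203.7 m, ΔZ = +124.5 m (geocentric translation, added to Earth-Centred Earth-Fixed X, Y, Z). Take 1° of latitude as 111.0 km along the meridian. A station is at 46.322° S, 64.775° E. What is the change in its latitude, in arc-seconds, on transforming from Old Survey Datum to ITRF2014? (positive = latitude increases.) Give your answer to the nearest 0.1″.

Δφ = -4.3″

sin φ = -0.723232, cos φ = 0.690605, sin λ = 0.904641, cos λ = 0.426174.
North component: ΔN = −sin φ cos λ·ΔX − sin φ sin λ·ΔY + cos φ·ΔZ = −(-0.723232)(0.426174)(-279.1) − (-0.723232)(0.904641)(-203.7) + (0.690605)(124.5) = -133.32 m.
1° of latitude spans 111000 m, so Δφ = -133.32 / 111000 × 3600 = -4.324″.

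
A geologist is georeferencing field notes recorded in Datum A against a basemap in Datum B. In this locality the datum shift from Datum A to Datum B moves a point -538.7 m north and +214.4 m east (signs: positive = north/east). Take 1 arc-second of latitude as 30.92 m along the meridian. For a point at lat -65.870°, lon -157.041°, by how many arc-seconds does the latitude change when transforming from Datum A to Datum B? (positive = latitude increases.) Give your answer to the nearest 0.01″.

Δφ = -17.42″

1″ of latitude = 30.92 m, so Δφ = -538.7 / 30.92 = -17.422″.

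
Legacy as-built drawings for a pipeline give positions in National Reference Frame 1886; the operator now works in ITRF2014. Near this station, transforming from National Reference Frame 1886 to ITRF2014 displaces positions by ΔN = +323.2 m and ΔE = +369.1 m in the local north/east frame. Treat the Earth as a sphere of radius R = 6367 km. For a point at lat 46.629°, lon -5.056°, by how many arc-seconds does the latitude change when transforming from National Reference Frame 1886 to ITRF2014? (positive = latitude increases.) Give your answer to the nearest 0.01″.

Δφ = 10.47″

On a sphere of radius R, 1 rad of latitude = R, so Δφ = ΔN / R = 323.2 / 6367000 = 5.0762e-05 rad = 10.470″.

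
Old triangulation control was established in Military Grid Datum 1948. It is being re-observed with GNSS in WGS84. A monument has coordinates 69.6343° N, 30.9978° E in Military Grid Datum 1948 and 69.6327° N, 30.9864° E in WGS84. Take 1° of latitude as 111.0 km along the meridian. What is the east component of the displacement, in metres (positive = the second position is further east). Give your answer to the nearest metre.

Δφ = 69.6327° − 69.6343° = -0.0016°; Δλ = 30.9864° − 30.9978° = -0.0114°.
ΔN = Δφ × 111000 = -177.6 m; ΔE = Δλ × 111000 × cos(69.6343°) = -0.0114 × 111000 × 0.348011 = -440.4 m.

ΔE = -440 m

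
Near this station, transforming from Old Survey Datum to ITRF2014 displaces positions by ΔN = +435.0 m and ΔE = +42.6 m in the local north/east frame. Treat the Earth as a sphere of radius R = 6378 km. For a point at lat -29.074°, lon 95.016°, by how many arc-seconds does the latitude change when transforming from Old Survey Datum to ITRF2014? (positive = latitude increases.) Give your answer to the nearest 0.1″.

On a sphere of radius R, 1 rad of latitude = R, so Δφ = ΔN / R = 435.0 / 6378000 = 6.8203e-05 rad = 14.068″.

Δφ = 14.1″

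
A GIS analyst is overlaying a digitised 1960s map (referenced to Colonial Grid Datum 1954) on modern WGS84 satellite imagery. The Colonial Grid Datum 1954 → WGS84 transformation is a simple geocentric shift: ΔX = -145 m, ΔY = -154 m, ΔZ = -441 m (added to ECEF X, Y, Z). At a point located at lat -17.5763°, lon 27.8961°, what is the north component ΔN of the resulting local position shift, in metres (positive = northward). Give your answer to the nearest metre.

ΔN = -481 m

At φ = -17.5763°, λ = 27.8961°: sin φ = -0.301976, cos φ = 0.953316, sin λ = 0.467870, cos λ = 0.883797.
ΔN = −sin φ cos λ·ΔX − sin φ sin λ·ΔY + cos φ·ΔZ = −(-0.301976)(0.883797)(-145) − (-0.301976)(0.467870)(-154) + (0.953316)(-441) = -480.87 m.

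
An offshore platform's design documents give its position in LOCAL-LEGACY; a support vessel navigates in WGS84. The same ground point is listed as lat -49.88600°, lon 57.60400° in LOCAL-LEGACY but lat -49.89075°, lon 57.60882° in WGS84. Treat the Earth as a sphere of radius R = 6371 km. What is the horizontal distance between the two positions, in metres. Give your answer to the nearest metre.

Δφ = -49.89075° − -49.88600° = -0.00475°; Δλ = 57.60882° − 57.60400° = +0.00482°.
1° along a meridian = πR/180 = 111195 m.
ΔN = Δφ × 111195 = -528.2 m; ΔE = Δλ × 111195 × cos(-49.88600°) = +0.00482 × 111195 × 0.644311 = 345.3 m.
Distance = √(ΔE² + ΔN²) = √(345.3² + (-528.2)²) = 631.0 m.

631 m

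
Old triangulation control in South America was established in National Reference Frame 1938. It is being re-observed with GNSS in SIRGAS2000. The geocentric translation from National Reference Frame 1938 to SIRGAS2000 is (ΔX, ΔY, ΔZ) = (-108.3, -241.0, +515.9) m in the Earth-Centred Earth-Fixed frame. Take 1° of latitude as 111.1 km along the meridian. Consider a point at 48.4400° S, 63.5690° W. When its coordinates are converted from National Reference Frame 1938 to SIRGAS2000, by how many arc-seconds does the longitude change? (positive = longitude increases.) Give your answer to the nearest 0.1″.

sin φ = -0.748261, cos φ = 0.663404, sin λ = -0.895471, cos λ = 0.445120.
East component: ΔE = −sin λ·ΔX + cos λ·ΔY = −(-0.895471)(-108.3) + (0.445120)(-241.0) = -204.25 m.
1° of latitude spans 111100 m; at latitude φ, 1° of longitude spans that × cos φ = 73704.2 m, so Δλ = -204.25 / 73704.2 × 3600 = -9.977″.

Δλ = -10.0″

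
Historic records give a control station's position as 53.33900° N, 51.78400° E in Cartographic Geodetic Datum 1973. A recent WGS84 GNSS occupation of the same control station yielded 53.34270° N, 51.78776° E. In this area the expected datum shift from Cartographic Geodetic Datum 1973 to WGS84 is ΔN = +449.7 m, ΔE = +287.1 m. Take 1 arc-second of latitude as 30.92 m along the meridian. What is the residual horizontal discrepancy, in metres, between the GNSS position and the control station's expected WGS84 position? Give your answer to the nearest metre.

Observed coordinate differences: Δφ = +0.00370°, Δλ = +0.00376°.
Converting to metres (1° lat = 111312 m, cos φ = 0.597079): observed ΔN = 411.9 m, observed ΔE = 249.9 m.
Subtracting the expected shift leaves a residual of 411.9 − (449.7) = -37.8 m north and 249.9 − (287.1) = -37.2 m east.
Residual distance = √((-37.8)² + (-37.2)²) = 53.1 m.

53 m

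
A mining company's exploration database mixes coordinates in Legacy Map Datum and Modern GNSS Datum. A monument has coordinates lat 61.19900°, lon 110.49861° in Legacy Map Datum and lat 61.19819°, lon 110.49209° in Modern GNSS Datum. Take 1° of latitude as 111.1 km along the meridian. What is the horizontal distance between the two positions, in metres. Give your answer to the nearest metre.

360 m

Δφ = 61.19819° − 61.19900° = -0.00081°; Δλ = 110.49209° − 110.49861° = -0.00652°.
ΔN = Δφ × 111100 = -90.0 m; ΔE = Δλ × 111100 × cos(61.19900°) = -0.00652 × 111100 × 0.481769 = -349.0 m.
Distance = √(ΔE² + ΔN²) = √((-349.0)² + (-90.0)²) = 360.4 m.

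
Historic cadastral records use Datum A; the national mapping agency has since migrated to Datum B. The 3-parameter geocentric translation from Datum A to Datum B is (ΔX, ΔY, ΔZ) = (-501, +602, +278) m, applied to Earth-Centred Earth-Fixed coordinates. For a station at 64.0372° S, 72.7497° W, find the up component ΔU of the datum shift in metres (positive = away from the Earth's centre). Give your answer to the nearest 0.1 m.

ΔU = -566.7 m

The local up (radial) axis is (cos φ cos λ, cos φ sin λ, sin φ), giving ΔU = -65.042 − 251.693 − 249.944 = -566.68 m.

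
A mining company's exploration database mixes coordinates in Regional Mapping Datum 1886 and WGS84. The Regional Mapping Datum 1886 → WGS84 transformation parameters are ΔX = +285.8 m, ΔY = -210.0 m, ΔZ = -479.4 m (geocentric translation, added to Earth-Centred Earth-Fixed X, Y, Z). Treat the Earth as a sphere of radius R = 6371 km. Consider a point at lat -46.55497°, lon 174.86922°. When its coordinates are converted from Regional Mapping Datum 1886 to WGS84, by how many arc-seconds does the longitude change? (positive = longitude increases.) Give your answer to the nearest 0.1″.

Δλ = 8.6″

sin φ = -0.726034, cos φ = 0.687658, sin λ = 0.089429, cos λ = -0.995993.
East component: ΔE = −sin λ·ΔX + cos λ·ΔY = −(0.089429)(285.8) + (-0.995993)(-210.0) = 183.60 m.
1° of latitude spans πR/180 = 111195 m; at latitude φ, 1° of longitude spans that × cos φ = 76464.1 m, so Δλ = 183.60 / 76464.1 × 3600 = 8.644″.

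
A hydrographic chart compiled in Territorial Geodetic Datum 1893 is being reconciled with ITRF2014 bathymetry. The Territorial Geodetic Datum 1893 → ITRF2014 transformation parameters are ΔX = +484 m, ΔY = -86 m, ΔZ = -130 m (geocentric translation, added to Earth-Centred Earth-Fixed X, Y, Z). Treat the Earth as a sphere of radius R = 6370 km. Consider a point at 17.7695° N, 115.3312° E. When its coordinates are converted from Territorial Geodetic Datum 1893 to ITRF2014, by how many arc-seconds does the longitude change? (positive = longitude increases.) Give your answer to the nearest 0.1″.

sin φ = 0.305188, cos φ = 0.952292, sin λ = 0.903850, cos λ = -0.427850.
East component: ΔE = −sin λ·ΔX + cos λ·ΔY = −(0.903850)(484) + (-0.427850)(-86) = -400.67 m.
1° of latitude spans πR/180 = 111177 m; at latitude φ, 1° of longitude spans that × cos φ = 105873.4 m, so Δλ = -400.67 / 105873.4 × 3600 = -13.624″.

Δλ = -13.6″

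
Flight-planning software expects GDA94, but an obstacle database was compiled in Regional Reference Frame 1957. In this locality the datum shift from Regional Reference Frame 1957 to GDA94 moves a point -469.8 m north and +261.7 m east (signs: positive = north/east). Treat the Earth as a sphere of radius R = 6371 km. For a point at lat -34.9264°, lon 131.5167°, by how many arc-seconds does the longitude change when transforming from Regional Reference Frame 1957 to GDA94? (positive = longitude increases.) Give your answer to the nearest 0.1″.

Δλ = 10.3″

At latitude -34.9264°, cos φ = 0.819888.
One radian of longitude at latitude φ spans R cos φ, so Δλ = ΔE / (R cos φ) = 261.7 / (6371000 × 0.819888) = 5.0100e-05 rad = 10.334″.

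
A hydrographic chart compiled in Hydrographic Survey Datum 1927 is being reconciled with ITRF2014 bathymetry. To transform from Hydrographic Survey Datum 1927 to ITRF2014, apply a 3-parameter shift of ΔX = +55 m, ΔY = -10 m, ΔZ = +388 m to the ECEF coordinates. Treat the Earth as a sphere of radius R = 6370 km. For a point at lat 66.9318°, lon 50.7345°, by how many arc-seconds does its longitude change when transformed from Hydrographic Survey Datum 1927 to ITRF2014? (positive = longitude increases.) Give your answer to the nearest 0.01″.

sin φ = 0.920039, cos φ = 0.391827, sin λ = 0.774221, cos λ = 0.632915.
East component: ΔE = −sin λ·ΔX + cos λ·ΔY = −(0.774221)(55) + (0.632915)(-10) = -48.91 m.
1° of latitude spans πR/180 = 111177 m; at latitude φ, 1° of longitude spans that × cos φ = 43562.3 m, so Δλ = -48.91 / 43562.3 × 3600 = -4.042″.

Δλ = -4.04″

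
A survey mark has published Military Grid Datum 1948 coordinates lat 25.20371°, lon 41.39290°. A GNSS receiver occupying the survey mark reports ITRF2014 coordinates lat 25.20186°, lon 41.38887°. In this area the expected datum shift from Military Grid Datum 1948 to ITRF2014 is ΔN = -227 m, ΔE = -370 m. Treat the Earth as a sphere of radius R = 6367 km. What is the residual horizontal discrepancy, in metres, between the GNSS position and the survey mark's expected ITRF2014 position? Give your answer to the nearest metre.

Observed coordinate differences: Δφ = -0.00185°, Δλ = -0.00403°.
Converting to metres (1° lat = 111125 m, cos φ = 0.904799): observed ΔN = -205.6 m, observed ΔE = -405.2 m.
Subtracting the expected shift leaves a residual of -205.6 − (-227) = 21.4 m north and -405.2 − (-370) = -35.2 m east.
Residual distance = √(21.4² + (-35.2)²) = 41.2 m.

41 m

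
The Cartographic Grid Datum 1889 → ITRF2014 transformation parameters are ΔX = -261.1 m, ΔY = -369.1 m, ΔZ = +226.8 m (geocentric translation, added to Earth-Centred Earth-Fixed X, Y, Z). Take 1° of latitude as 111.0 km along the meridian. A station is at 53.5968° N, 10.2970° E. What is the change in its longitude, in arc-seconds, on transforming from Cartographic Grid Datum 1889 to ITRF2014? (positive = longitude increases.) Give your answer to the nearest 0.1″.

Δλ = -17.3″

sin φ = 0.804861, cos φ = 0.593464, sin λ = 0.178751, cos λ = 0.983894.
East component: ΔE = −sin λ·ΔX + cos λ·ΔY = −(0.178751)(-261.1) + (0.983894)(-369.1) = -316.48 m.
1° of latitude spans 111000 m; at latitude φ, 1° of longitude spans that × cos φ = 65874.5 m, so Δλ = -316.48 / 65874.5 × 3600 = -17.296″.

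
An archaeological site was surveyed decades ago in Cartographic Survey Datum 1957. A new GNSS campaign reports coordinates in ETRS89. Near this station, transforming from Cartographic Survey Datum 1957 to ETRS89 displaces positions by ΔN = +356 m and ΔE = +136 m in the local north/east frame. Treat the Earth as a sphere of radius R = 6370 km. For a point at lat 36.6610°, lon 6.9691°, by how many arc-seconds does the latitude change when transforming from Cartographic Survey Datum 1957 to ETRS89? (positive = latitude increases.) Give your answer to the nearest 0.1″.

Δφ = 11.5″

On a sphere of radius R, 1 rad of latitude = R, so Δφ = ΔN / R = 356.0 / 6370000 = 5.5887e-05 rad = 11.528″.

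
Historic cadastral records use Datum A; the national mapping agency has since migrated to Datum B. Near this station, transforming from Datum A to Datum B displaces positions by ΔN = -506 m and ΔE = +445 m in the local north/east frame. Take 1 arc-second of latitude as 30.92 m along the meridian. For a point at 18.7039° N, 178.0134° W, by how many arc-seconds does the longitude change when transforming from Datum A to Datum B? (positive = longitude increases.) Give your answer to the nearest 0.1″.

At latitude 18.7039°, cos φ = 0.947188.
1″ of longitude at this latitude = 30.92 × cos φ = 29.2871 m, so Δλ = 445.0 / 29.2871 = 15.194″.

Δλ = 15.2″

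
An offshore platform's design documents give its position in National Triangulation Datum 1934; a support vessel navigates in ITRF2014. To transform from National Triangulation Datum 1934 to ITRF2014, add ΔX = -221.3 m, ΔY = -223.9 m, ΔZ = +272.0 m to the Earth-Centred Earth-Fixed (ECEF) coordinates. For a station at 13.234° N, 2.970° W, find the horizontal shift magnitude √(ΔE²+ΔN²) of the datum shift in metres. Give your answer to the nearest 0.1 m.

391.2 m

At φ = 13.234°, λ = -2.970°: sin φ = 0.228929, cos φ = 0.973443, sin λ = -0.051813, cos λ = 0.998657.
ΔE = −sin λ·ΔX + cos λ·ΔY = −(-0.051813)·(-221.3) + (0.998657)·(-223.9) = -235.07 m.
ΔN = −sin φ cos λ·ΔX − sin φ sin λ·ΔY + cos φ·ΔZ = −(0.228929)(0.998657)(-221.3) − (0.228929)(-0.051813)(-223.9) + (0.973443)(272.0) = 312.71 m.
Horizontal magnitude = √(ΔE² + ΔN²) = √((-235.07)² + 312.71²) = 391.21 m.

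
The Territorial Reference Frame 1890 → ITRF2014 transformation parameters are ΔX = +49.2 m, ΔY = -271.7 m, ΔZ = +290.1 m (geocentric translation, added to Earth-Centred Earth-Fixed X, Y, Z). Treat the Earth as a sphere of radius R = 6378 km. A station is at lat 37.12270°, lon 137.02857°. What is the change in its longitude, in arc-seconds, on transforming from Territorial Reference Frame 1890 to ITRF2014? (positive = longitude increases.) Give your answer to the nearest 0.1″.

Δλ = 6.7″

sin φ = 0.603524, cos φ = 0.797345, sin λ = 0.681634, cos λ = -0.731694.
East component: ΔE = −sin λ·ΔX + cos λ·ΔY = −(0.681634)(49.2) + (-0.731694)(-271.7) = 165.26 m.
1° of latitude spans πR/180 = 111317 m; at latitude φ, 1° of longitude spans that × cos φ = 88758.1 m, so Δλ = 165.26 / 88758.1 × 3600 = 6.703″.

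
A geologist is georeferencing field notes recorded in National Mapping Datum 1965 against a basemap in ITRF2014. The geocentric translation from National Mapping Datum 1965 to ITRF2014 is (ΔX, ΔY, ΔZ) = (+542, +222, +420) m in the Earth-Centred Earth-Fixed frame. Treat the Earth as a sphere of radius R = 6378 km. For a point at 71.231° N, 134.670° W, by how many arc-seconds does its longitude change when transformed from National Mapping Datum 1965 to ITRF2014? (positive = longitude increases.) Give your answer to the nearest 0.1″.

sin φ = 0.946823, cos φ = 0.321753, sin λ = -0.711168, cos λ = -0.703022.
East component: ΔE = −sin λ·ΔX + cos λ·ΔY = −(-0.711168)(542) + (-0.703022)(222) = 229.38 m.
1° of latitude spans πR/180 = 111317 m; at latitude φ, 1° of longitude spans that × cos φ = 35816.7 m, so Δλ = 229.38 / 35816.7 × 3600 = 23.056″.

Δλ = 23.1″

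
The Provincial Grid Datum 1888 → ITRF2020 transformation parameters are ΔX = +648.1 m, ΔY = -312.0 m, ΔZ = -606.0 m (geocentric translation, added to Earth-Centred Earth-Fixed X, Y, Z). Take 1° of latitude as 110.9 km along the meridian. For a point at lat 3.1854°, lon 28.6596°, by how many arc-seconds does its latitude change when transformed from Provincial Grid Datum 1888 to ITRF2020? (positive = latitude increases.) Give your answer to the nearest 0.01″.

sin φ = 0.055567, cos φ = 0.998455, sin λ = 0.479605, cos λ = 0.877485.
North component: ΔN = −sin φ cos λ·ΔX − sin φ sin λ·ΔY + cos φ·ΔZ = −(0.055567)(0.877485)(648.1) − (0.055567)(0.479605)(-312.0) + (0.998455)(-606.0) = -628.35 m.
1° of latitude spans 110900 m, so Δφ = -628.35 / 110900 × 3600 = -20.397″.

Δφ = -20.40″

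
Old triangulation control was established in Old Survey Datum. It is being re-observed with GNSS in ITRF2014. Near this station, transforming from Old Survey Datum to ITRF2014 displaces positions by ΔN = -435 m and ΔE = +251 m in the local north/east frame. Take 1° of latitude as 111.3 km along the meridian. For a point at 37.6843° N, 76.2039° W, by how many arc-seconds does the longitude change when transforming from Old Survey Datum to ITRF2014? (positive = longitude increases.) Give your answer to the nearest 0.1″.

At latitude 37.6843°, cos φ = 0.791391.
1° of longitude at this latitude = 111.3 × cos φ = 88.08 km, so Δλ = 251.0 / 88081.8 = 0.0028496° = 10.259″.

Δλ = 10.3″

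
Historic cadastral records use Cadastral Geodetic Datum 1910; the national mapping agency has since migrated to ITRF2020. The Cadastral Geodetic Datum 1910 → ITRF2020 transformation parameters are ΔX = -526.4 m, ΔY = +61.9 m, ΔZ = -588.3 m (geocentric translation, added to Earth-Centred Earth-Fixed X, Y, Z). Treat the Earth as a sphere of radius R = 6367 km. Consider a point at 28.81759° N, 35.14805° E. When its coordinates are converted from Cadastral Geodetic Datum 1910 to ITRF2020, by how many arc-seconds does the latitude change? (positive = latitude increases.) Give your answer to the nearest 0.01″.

Δφ = -10.53″

sin φ = 0.482023, cos φ = 0.876159, sin λ = 0.575691, cos λ = 0.817667.
North component: ΔN = −sin φ cos λ·ΔX − sin φ sin λ·ΔY + cos φ·ΔZ = −(0.482023)(0.817667)(-526.4) − (0.482023)(0.575691)(61.9) + (0.876159)(-588.3) = -325.15 m.
1° of latitude spans πR/180 = 111125 m, so Δφ = -325.15 / 111125 × 3600 = -10.533″.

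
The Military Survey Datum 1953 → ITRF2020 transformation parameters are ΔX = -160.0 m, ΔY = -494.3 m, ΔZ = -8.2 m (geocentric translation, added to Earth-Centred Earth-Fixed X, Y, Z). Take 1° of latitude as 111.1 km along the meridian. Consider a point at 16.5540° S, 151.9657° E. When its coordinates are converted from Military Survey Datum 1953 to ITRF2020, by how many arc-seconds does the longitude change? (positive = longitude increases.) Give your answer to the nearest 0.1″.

Δλ = 17.3″

sin φ = -0.284919, cos φ = 0.958552, sin λ = 0.470000, cos λ = -0.882666.
East component: ΔE = −sin λ·ΔX + cos λ·ΔY = −(0.470000)(-160.0) + (-0.882666)(-494.3) = 511.50 m.
1° of latitude spans 111100 m; at latitude φ, 1° of longitude spans that × cos φ = 106495.1 m, so Δλ = 511.50 / 106495.1 × 3600 = 17.291″.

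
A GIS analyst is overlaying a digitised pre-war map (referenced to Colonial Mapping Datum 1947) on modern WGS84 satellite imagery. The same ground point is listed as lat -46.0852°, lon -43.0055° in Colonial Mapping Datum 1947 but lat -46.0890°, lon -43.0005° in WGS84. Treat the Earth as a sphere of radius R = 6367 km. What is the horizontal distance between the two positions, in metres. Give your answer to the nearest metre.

572 m

Δφ = -46.0890° − -46.0852° = -0.0038°; Δλ = -43.0005° − -43.0055° = +0.0050°.
1° along a meridian = πR/180 = 111125 m.
ΔN = Δφ × 111125 = -422.3 m; ΔE = Δλ × 111125 × cos(-46.0852°) = +0.0050 × 111125 × 0.693588 = 385.4 m.
Distance = √(ΔE² + ΔN²) = √(385.4² + (-422.3)²) = 571.7 m.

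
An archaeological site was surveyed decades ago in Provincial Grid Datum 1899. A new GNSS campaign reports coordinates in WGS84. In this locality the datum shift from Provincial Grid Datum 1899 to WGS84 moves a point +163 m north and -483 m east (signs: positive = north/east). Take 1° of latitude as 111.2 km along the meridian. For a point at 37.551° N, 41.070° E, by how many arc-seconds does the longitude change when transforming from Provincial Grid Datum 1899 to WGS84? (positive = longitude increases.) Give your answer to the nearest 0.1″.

At latitude 37.551°, cos φ = 0.792811.
1° of longitude at this latitude = 111.2 × cos φ = 88.16 km, so Δλ = -483.0 / 88160.6 = -0.0054786° = -19.723″.

Δλ = -19.7″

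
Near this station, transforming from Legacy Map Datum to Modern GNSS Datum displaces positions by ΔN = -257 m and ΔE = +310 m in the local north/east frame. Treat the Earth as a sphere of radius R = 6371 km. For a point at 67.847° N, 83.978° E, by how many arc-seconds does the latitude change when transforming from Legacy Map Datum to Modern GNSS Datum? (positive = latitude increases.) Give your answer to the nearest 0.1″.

On a sphere of radius R, 1 rad of latitude = R, so Δφ = ΔN / R = -257.0 / 6371000 = -4.0339e-05 rad = -8.321″.

Δφ = -8.3″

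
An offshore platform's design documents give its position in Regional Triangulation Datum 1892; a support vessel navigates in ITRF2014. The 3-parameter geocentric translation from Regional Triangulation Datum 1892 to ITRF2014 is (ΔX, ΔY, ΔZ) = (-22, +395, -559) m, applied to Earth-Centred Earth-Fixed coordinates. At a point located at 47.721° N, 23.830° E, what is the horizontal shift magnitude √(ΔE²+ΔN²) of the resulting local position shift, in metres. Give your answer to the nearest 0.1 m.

At φ = 47.721°, λ = 23.830°: sin φ = 0.739878, cos φ = 0.672741, sin λ = 0.404024, cos λ = 0.914748.
ΔE = −sin λ·ΔX + cos λ·ΔY = −(0.404024)·(-22) + (0.914748)·(395) = 370.21 m.
ΔN = −sin φ cos λ·ΔX − sin φ sin λ·ΔY + cos φ·ΔZ = −(0.739878)(0.914748)(-22) − (0.739878)(0.404024)(395) + (0.672741)(-559) = -479.25 m.
Horizontal magnitude = √(ΔE² + ΔN²) = √(370.21² + (-479.25)²) = 605.59 m.

605.6 m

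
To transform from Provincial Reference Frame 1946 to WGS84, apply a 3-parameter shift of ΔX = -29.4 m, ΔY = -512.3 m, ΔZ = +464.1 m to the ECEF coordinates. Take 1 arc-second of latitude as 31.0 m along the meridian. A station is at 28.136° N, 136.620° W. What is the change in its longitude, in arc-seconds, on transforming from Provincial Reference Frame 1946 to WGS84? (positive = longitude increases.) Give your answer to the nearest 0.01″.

Δλ = 12.88″

sin φ = 0.471566, cos φ = 0.881831, sin λ = -0.686834, cos λ = -0.726814.
East component: ΔE = −sin λ·ΔX + cos λ·ΔY = −(-0.686834)(-29.4) + (-0.726814)(-512.3) = 352.15 m.
1° of latitude spans 3600 × 31.00 = 111600 m; at latitude φ, 1° of longitude spans that × cos φ = 98412.3 m, so Δλ = 352.15 / 98412.3 × 3600 = 12.882″.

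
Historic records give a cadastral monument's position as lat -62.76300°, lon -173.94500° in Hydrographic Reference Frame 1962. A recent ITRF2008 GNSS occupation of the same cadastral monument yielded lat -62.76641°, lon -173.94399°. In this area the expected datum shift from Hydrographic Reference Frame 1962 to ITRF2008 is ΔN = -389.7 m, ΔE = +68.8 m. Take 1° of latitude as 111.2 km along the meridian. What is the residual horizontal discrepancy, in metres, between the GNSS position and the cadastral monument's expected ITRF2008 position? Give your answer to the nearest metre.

Observed coordinate differences: Δφ = -0.00341°, Δλ = +0.00101°.
Converting to metres (1° lat = 111200 m, cos φ = 0.457672): observed ΔN = -379.2 m, observed ΔE = 51.4 m.
Subtracting the expected shift leaves a residual of -379.2 − (-389.7) = 10.5 m north and 51.4 − (68.8) = -17.4 m east.
Residual distance = √(10.5² + (-17.4)²) = 20.3 m.

20 m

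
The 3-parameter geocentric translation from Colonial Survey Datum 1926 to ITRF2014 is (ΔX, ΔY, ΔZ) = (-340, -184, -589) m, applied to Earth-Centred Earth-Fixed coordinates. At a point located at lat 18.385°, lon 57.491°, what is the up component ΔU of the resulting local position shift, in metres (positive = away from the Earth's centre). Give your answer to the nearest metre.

ΔU = -506 m

At φ = 18.385°, λ = 57.491°: sin φ = 0.315401, cos φ = 0.948959, sin λ = 0.843307, cos λ = 0.537432.
ΔU = cos φ cos λ·ΔX + cos φ sin λ·ΔY + sin φ·ΔZ = (0.948959)(0.537432)(-340) + (0.948959)(0.843307)(-184) + (0.315401)(-589) = -506.42 m.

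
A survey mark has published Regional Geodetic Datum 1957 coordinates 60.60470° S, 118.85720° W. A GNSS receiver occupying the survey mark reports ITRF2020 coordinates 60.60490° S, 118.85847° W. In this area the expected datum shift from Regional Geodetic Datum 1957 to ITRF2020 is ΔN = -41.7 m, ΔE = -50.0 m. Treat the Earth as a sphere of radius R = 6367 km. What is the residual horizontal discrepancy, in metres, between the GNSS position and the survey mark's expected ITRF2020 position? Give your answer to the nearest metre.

27 m

Observed coordinate differences: Δφ = -0.00020°, Δλ = -0.00127°.
Converting to metres (1° lat = 111125 m, cos φ = 0.490832): observed ΔN = -22.2 m, observed ΔE = -69.3 m.
Subtracting the expected shift leaves a residual of -22.2 − (-41.7) = 19.5 m north and -69.3 − (-50.0) = -19.3 m east.
Residual distance = √(19.5² + (-19.3)²) = 27.4 m.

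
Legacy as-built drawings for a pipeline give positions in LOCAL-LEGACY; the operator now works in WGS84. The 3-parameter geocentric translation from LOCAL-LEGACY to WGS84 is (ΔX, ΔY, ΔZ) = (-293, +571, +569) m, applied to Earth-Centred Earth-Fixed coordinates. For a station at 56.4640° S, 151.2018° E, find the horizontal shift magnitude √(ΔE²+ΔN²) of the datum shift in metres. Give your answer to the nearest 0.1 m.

838.5 m

The local east axis at (φ, λ) is (−sin λ, cos λ, 0), so ΔE = −sin(151.2018°)·(-293) + cos(151.2018°)·571 = -359.23 m.
The local north axis is (−sin φ cos λ, −sin φ sin λ, cos φ), giving ΔN = 214.021 + 229.278 + 314.350 = 757.65 m.
Horizontal magnitude = √(ΔE² + ΔN²) = √((-359.23)² + 757.65²) = 838.50 m.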